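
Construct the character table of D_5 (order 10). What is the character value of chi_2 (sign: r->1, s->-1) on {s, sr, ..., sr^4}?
Conjugacy classes: {e} of size 1, {r^1, r^4} of size 2, {r^2, r^3} of size 2, {s, sr, ..., sr^4} of size 5.
Character table:
  irrep \ class              {e} (size 1)  {r^1, r^4} (size 2)  {r^2, r^3} (size 2)  {s, sr, ..., sr^4} (size 5)
  chi_1 (triv)               1             1                    1                    1                          
  chi_2 (sign: r->1, s->-1)  1             1                    1                    -1                         
  chi_3 (2d, j=1)            2             -1/2 + sqrt(5)/2     -sqrt(5)/2 - 1/2     0                          
  chi_4 (2d, j=2)            2             -sqrt(5)/2 - 1/2     -1/2 + sqrt(5)/2     0                          

Spot check: chi_2 (sign: r->1, s->-1) on {s, sr, ..., sr^4} = -1.

Explanation: D_5 has order 2*5 = 10 with 4 conjugacy classes, hence 4 irreducibles. Sum of squared dims 1 + 1 + 4 + 4 = 10 = |G|. Linear characters come from the abelianisation; the 2-dimensional irreps have character r^k -> 2*cos(2*pi*j*k/5), reflections -> 0.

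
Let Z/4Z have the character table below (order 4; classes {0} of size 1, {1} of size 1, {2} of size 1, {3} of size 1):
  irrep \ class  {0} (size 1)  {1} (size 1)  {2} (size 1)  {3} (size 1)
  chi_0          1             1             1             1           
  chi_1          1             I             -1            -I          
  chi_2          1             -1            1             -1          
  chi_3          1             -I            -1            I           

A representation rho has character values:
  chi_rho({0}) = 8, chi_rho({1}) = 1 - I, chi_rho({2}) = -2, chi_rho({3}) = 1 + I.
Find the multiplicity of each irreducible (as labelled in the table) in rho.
Multiplicities: chi_0: 2, chi_1: 2, chi_2: 1, chi_3: 3.

Proof sketch: Use <chi_rho, chi> = (1/|G|) sum_C |C| * chi_rho(C) * conj(chi(C)) with |G| = 4 for each irreducible chi in the table:
  <chi_rho, chi_0> = (1/4)[1*(8)*conj(1) + 1*(1 - I)*conj(1) + 1*(-2)*conj(1) + 1*(1 + I)*conj(1)]
      = (1/4)[(8) + (1 - I) + (-2) + (1 + I)] = 8/4 = 2
  <chi_rho, chi_1> = (1/4)[1*(8)*conj(1) + 1*(1 - I)*conj(I) + 1*(-2)*conj(-1) + 1*(1 + I)*conj(-I)]
      = (1/4)[(8) + (-1 - I) + (2) + (-1 + I)] = 8/4 = 2
  <chi_rho, chi_2> = (1/4)[1*(8)*conj(1) + 1*(1 - I)*conj(-1) + 1*(-2)*conj(1) + 1*(1 + I)*conj(-1)]
      = (1/4)[(8) + (-1 + I) + (-2) + (-1 - I)] = 4/4 = 1
  <chi_rho, chi_3> = (1/4)[1*(8)*conj(1) + 1*(1 - I)*conj(-I) + 1*(-2)*conj(-1) + 1*(1 + I)*conj(I)]
      = (1/4)[(8) + (1 + I) + (2) + (1 - I)] = 12/4 = 3
(Exp terms are combined using exp(i*s)*conj(exp(i*t)) = exp(i*(s-t)), and sums of them are collapsed using the identity that for every m > 1 the m distinct m-th roots of unity sum to 0, e.g. 1 + exp(2*I*pi/3) + exp(-2*I*pi/3) = 0.)
Dimension check: dim(rho) = sum (mult * dim) = 2*1 + 2*1 + 1*1 + 3*1 = 8 = chi_rho(e) = 8.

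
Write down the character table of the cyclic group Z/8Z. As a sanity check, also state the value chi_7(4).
Character table of Z/8Z (irreps indexed chi_0,...,chi_7 with chi_k(m) = zeta_8^(k*m), zeta_8 = exp(2*pi*i/8)):
  irrep \ class  {0} (size 1)  {1} (size 1)    {2} (size 1)  {3} (size 1)    {4} (size 1)  {5} (size 1)    {6} (size 1)  {7} (size 1)  
  chi_0          1             1               1             1               1             1               1             1             
  chi_1          1             exp(I*pi/4)     I             exp(3*I*pi/4)   -1            exp(-3*I*pi/4)  -I            exp(-I*pi/4)  
  chi_2          1             I               -1            -I              1             I               -1            -I            
  chi_3          1             exp(3*I*pi/4)   -I            exp(I*pi/4)     -1            exp(-I*pi/4)    I             exp(-3*I*pi/4)
  chi_4          1             -1              1             -1              1             -1              1             -1            
  chi_5          1             exp(-3*I*pi/4)  I             exp(-I*pi/4)    -1            exp(I*pi/4)     -I            exp(3*I*pi/4) 
  chi_6          1             -I              -1            I               1             -I              -1            I             
  chi_7          1             exp(-I*pi/4)    -I            exp(-3*I*pi/4)  -1            exp(3*I*pi/4)   I             exp(I*pi/4)   

Spot check: chi_7(4) = zeta_8^(7*4) = zeta_8^28 = -1.

Proof sketch: Z/8Z is abelian, so all 8 irreducible complex representations are 1-dimensional. They are given by chi_k(m) = zeta_8^(k*m) for k = 0,...,7. Row orthogonality: sum_m chi_k(m) conj(chi_l(m)) = 8 * [k = l].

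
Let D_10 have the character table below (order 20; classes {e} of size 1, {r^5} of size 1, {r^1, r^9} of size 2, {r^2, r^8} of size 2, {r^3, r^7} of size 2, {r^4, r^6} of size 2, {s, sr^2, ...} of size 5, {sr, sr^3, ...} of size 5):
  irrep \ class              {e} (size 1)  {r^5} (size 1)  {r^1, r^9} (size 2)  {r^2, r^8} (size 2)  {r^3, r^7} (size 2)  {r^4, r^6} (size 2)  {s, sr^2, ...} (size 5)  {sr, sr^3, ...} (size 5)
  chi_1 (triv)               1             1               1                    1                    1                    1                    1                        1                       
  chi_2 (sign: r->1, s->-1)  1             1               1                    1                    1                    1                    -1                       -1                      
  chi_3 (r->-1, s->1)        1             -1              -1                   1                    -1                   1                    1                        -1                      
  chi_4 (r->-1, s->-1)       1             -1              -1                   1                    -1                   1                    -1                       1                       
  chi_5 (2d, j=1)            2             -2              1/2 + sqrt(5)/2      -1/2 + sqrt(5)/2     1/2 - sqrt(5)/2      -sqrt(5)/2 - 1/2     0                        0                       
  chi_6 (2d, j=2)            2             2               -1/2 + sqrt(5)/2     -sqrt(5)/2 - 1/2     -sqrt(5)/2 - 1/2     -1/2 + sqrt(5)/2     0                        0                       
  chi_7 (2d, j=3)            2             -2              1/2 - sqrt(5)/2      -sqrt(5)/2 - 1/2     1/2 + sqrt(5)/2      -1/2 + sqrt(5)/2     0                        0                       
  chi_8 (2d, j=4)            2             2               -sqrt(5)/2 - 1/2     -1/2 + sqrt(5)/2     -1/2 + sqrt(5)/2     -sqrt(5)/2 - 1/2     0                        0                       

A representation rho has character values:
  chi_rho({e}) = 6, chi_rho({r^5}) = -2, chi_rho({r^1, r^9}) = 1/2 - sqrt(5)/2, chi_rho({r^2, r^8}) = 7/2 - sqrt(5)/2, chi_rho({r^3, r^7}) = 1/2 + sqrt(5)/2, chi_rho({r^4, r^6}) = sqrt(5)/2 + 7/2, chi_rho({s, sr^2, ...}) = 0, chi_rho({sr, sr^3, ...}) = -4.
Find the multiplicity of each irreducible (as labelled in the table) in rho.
Multiplicities: chi_1: 0, chi_2: 2, chi_3: 2, chi_4: 0, chi_5: 0, chi_6: 0, chi_7: 1, chi_8: 0.

Use <chi_rho, chi> = (1/|G|) sum_C |C| * chi_rho(C) * conj(chi(C)) with |G| = 20 for each irreducible chi in the table:
  <chi_rho, chi_1> = (1/20)[1*(6)*conj(1) + 1*(-2)*conj(1) + 2*(1/2 - sqrt(5)/2)*conj(1) + 2*(7/2 - sqrt(5)/2)*conj(1) + 2*(1/2 + sqrt(5)/2)*conj(1) + 2*(sqrt(5)/2 + 7/2)*conj(1) + 5*(0)*conj(1) + 5*(-4)*conj(1)]
      = (1/20)[(6) + (-2) + (1 - sqrt(5)) + (7 - sqrt(5)) + (1 + sqrt(5)) + (sqrt(5) + 7) + (0) + (-20)] = 0/20 = 0
  <chi_rho, chi_2> = (1/20)[1*(6)*conj(1) + 1*(-2)*conj(1) + 2*(1/2 - sqrt(5)/2)*conj(1) + 2*(7/2 - sqrt(5)/2)*conj(1) + 2*(1/2 + sqrt(5)/2)*conj(1) + 2*(sqrt(5)/2 + 7/2)*conj(1) + 5*(0)*conj(-1) + 5*(-4)*conj(-1)]
      = (1/20)[(6) + (-2) + (1 - sqrt(5)) + (7 - sqrt(5)) + (1 + sqrt(5)) + (sqrt(5) + 7) + (0) + (20)] = 40/20 = 2
  <chi_rho, chi_3> = (1/20)[1*(6)*conj(1) + 1*(-2)*conj(-1) + 2*(1/2 - sqrt(5)/2)*conj(-1) + 2*(7/2 - sqrt(5)/2)*conj(1) + 2*(1/2 + sqrt(5)/2)*conj(-1) + 2*(sqrt(5)/2 + 7/2)*conj(1) + 5*(0)*conj(1) + 5*(-4)*conj(-1)]
      = (1/20)[(6) + (2) + (-1 + sqrt(5)) + (7 - sqrt(5)) + (-sqrt(5) - 1) + (sqrt(5) + 7) + (0) + (20)] = 40/20 = 2
  <chi_rho, chi_4> = (1/20)[1*(6)*conj(1) + 1*(-2)*conj(-1) + 2*(1/2 - sqrt(5)/2)*conj(-1) + 2*(7/2 - sqrt(5)/2)*conj(1) + 2*(1/2 + sqrt(5)/2)*conj(-1) + 2*(sqrt(5)/2 + 7/2)*conj(1) + 5*(0)*conj(-1) + 5*(-4)*conj(1)]
      = (1/20)[(6) + (2) + (-1 + sqrt(5)) + (7 - sqrt(5)) + (-sqrt(5) - 1) + (sqrt(5) + 7) + (0) + (-20)] = 0/20 = 0
  <chi_rho, chi_5> = (1/20)[1*(6)*conj(2) + 1*(-2)*conj(-2) + 2*(1/2 - sqrt(5)/2)*conj(1/2 + sqrt(5)/2) + 2*(7/2 - sqrt(5)/2)*conj(-1/2 + sqrt(5)/2) + 2*(1/2 + sqrt(5)/2)*conj(1/2 - sqrt(5)/2) + 2*(sqrt(5)/2 + 7/2)*conj(-sqrt(5)/2 - 1/2) + 5*(0)*conj(0) + 5*(-4)*conj(0)]
      = (1/20)[(12) + (4) + (-2) + (-6 + 4*sqrt(5)) + (-2) + (-4*sqrt(5) - 6) + (0) + (0)] = 0/20 = 0
  <chi_rho, chi_6> = (1/20)[1*(6)*conj(2) + 1*(-2)*conj(2) + 2*(1/2 - sqrt(5)/2)*conj(-1/2 + sqrt(5)/2) + 2*(7/2 - sqrt(5)/2)*conj(-sqrt(5)/2 - 1/2) + 2*(1/2 + sqrt(5)/2)*conj(-sqrt(5)/2 - 1/2) + 2*(sqrt(5)/2 + 7/2)*conj(-1/2 + sqrt(5)/2) + 5*(0)*conj(0) + 5*(-4)*conj(0)]
      = (1/20)[(12) + (-4) + (-3 + sqrt(5)) + (-3*sqrt(5) - 1) + (-3 - sqrt(5)) + (-1 + 3*sqrt(5)) + (0) + (0)] = 0/20 = 0
  <chi_rho, chi_7> = (1/20)[1*(6)*conj(2) + 1*(-2)*conj(-2) + 2*(1/2 - sqrt(5)/2)*conj(1/2 - sqrt(5)/2) + 2*(7/2 - sqrt(5)/2)*conj(-sqrt(5)/2 - 1/2) + 2*(1/2 + sqrt(5)/2)*conj(1/2 + sqrt(5)/2) + 2*(sqrt(5)/2 + 7/2)*conj(-1/2 + sqrt(5)/2) + 5*(0)*conj(0) + 5*(-4)*conj(0)]
      = (1/20)[(12) + (4) + (3 - sqrt(5)) + (-3*sqrt(5) - 1) + (sqrt(5) + 3) + (-1 + 3*sqrt(5)) + (0) + (0)] = 20/20 = 1
  <chi_rho, chi_8> = (1/20)[1*(6)*conj(2) + 1*(-2)*conj(2) + 2*(1/2 - sqrt(5)/2)*conj(-sqrt(5)/2 - 1/2) + 2*(7/2 - sqrt(5)/2)*conj(-1/2 + sqrt(5)/2) + 2*(1/2 + sqrt(5)/2)*conj(-1/2 + sqrt(5)/2) + 2*(sqrt(5)/2 + 7/2)*conj(-sqrt(5)/2 - 1/2) + 5*(0)*conj(0) + 5*(-4)*conj(0)]
      = (1/20)[(12) + (-4) + (2) + (-6 + 4*sqrt(5)) + (2) + (-4*sqrt(5) - 6) + (0) + (0)] = 0/20 = 0
Dimension check: dim(rho) = sum (mult * dim) = 0*1 + 2*1 + 2*1 + 0*1 + 0*2 + 0*2 + 1*2 + 0*2 = 6 = chi_rho(e) = 6.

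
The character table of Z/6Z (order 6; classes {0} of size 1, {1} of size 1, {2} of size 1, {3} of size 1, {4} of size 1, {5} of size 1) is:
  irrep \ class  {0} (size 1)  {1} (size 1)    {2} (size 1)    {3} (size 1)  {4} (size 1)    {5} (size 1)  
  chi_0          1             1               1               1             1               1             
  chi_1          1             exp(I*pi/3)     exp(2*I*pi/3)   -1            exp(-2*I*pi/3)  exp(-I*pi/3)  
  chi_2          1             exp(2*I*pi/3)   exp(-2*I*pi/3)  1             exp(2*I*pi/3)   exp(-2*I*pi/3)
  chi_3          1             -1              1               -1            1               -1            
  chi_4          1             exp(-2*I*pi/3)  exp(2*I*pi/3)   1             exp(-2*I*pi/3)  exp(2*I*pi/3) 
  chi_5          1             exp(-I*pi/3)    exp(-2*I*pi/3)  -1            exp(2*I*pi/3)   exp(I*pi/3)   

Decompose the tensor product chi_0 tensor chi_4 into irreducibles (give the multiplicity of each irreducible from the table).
chi_0 tensor chi_4 = chi_4 (all other irreducibles have multiplicity 0).

Reasoning: The character of a tensor product is the pointwise product (chi_0 * chi_4)(C) = chi_0(C) * chi_4(C):
  {0}: (1)*(1), {1}: (1)*(exp(-2*I*pi/3)), {2}: (1)*(exp(2*I*pi/3)), {3}: (1)*(1), {4}: (1)*(exp(-2*I*pi/3)), {5}: (1)*(exp(2*I*pi/3))
so (chi_0 * chi_4) takes values
  {0} -> 1, {1} -> exp(-2*I*pi/3), {2} -> exp(2*I*pi/3), {3} -> 1, {4} -> exp(-2*I*pi/3), {5} -> exp(2*I*pi/3).
Now take the inner product of this character with each irreducible chi from the table, <chi_0*chi_4, chi> = (1/6) sum_C |C| (chi_0*chi_4)(C) conj(chi(C)):
  <chi_0*chi_4, chi_0> = (1/6)[1*(1)*conj(1) + 1*(exp(-2*I*pi/3))*conj(1) + 1*(exp(2*I*pi/3))*conj(1) + 1*(1)*conj(1) + 1*(exp(-2*I*pi/3))*conj(1) + 1*(exp(2*I*pi/3))*conj(1)]
      = (1/6)[(1) + (exp(-2*I*pi/3)) + (exp(2*I*pi/3)) + (1) + (exp(-2*I*pi/3)) + (exp(2*I*pi/3))] = 0/6 = 0
  <chi_0*chi_4, chi_1> = (1/6)[1*(1)*conj(1) + 1*(exp(-2*I*pi/3))*conj(exp(I*pi/3)) + 1*(exp(2*I*pi/3))*conj(exp(2*I*pi/3)) + 1*(1)*conj(-1) + 1*(exp(-2*I*pi/3))*conj(exp(-2*I*pi/3)) + 1*(exp(2*I*pi/3))*conj(exp(-I*pi/3))]
      = (1/6)[(1) + (-1) + (1) + (-1) + (1) + (-1)] = 0/6 = 0
  <chi_0*chi_4, chi_2> = (1/6)[1*(1)*conj(1) + 1*(exp(-2*I*pi/3))*conj(exp(2*I*pi/3)) + 1*(exp(2*I*pi/3))*conj(exp(-2*I*pi/3)) + 1*(1)*conj(1) + 1*(exp(-2*I*pi/3))*conj(exp(2*I*pi/3)) + 1*(exp(2*I*pi/3))*conj(exp(-2*I*pi/3))]
      = (1/6)[(1) + (exp(2*I*pi/3)) + (exp(-2*I*pi/3)) + (1) + (exp(2*I*pi/3)) + (exp(-2*I*pi/3))] = 0/6 = 0
  <chi_0*chi_4, chi_3> = (1/6)[1*(1)*conj(1) + 1*(exp(-2*I*pi/3))*conj(-1) + 1*(exp(2*I*pi/3))*conj(1) + 1*(1)*conj(-1) + 1*(exp(-2*I*pi/3))*conj(1) + 1*(exp(2*I*pi/3))*conj(-1)]
      = (1/6)[(1) + (-exp(-2*I*pi/3)) + (exp(2*I*pi/3)) + (-1) + (exp(-2*I*pi/3)) + (-exp(2*I*pi/3))] = 0/6 = 0
  <chi_0*chi_4, chi_4> = (1/6)[1*(1)*conj(1) + 1*(exp(-2*I*pi/3))*conj(exp(-2*I*pi/3)) + 1*(exp(2*I*pi/3))*conj(exp(2*I*pi/3)) + 1*(1)*conj(1) + 1*(exp(-2*I*pi/3))*conj(exp(-2*I*pi/3)) + 1*(exp(2*I*pi/3))*conj(exp(2*I*pi/3))]
      = (1/6)[(1) + (1) + (1) + (1) + (1) + (1)] = 6/6 = 1
  <chi_0*chi_4, chi_5> = (1/6)[1*(1)*conj(1) + 1*(exp(-2*I*pi/3))*conj(exp(-I*pi/3)) + 1*(exp(2*I*pi/3))*conj(exp(-2*I*pi/3)) + 1*(1)*conj(-1) + 1*(exp(-2*I*pi/3))*conj(exp(2*I*pi/3)) + 1*(exp(2*I*pi/3))*conj(exp(I*pi/3))]
      = (1/6)[(1) + (exp(-I*pi/3)) + (exp(-2*I*pi/3)) + (-1) + (exp(2*I*pi/3)) + (exp(I*pi/3))] = 0/6 = 0
(Exp terms are combined using exp(i*s)*conj(exp(i*t)) = exp(i*(s-t)), and sums of them are collapsed using the identity that for every m > 1 the m distinct m-th roots of unity sum to 0, e.g. 1 + exp(2*I*pi/3) + exp(-2*I*pi/3) = 0.)
Hence the multiplicities are chi_4: 1. Dimension check: dim(chi_0)*dim(chi_4) = 1*1 = 1 and sum (mult * dim) = 1*1 = 1.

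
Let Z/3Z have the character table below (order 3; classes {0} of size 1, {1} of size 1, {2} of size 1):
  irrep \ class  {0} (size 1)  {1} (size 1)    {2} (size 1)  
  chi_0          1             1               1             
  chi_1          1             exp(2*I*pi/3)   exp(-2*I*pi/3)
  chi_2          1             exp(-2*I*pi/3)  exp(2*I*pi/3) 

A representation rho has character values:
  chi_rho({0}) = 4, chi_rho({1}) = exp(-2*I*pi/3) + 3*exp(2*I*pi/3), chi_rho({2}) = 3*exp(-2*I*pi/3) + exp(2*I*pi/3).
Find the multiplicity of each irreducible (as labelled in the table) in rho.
Multiplicities: chi_0: 0, chi_1: 3, chi_2: 1.

Details: Use <chi_rho, chi> = (1/|G|) sum_C |C| * chi_rho(C) * conj(chi(C)) with |G| = 3 for each irreducible chi in the table:
  <chi_rho, chi_0> = (1/3)[1*(4)*conj(1) + 1*(exp(-2*I*pi/3) + 3*exp(2*I*pi/3))*conj(1) + 1*(3*exp(-2*I*pi/3) + exp(2*I*pi/3))*conj(1)]
      = (1/3)[(4) + (exp(-2*I*pi/3) + 3*exp(2*I*pi/3)) + (3*exp(-2*I*pi/3) + exp(2*I*pi/3))] = 0/3 = 0
  <chi_rho, chi_1> = (1/3)[1*(4)*conj(1) + 1*(exp(-2*I*pi/3) + 3*exp(2*I*pi/3))*conj(exp(2*I*pi/3)) + 1*(3*exp(-2*I*pi/3) + exp(2*I*pi/3))*conj(exp(-2*I*pi/3))]
      = (1/3)[(4) + (3 + exp(2*I*pi/3)) + (3 + exp(-2*I*pi/3))] = 9/3 = 3
  <chi_rho, chi_2> = (1/3)[1*(4)*conj(1) + 1*(exp(-2*I*pi/3) + 3*exp(2*I*pi/3))*conj(exp(-2*I*pi/3)) + 1*(3*exp(-2*I*pi/3) + exp(2*I*pi/3))*conj(exp(2*I*pi/3))]
      = (1/3)[(4) + (1 + 3*exp(-2*I*pi/3)) + (1 + 3*exp(2*I*pi/3))] = 3/3 = 1
(Exp terms are combined using exp(i*s)*conj(exp(i*t)) = exp(i*(s-t)), and sums of them are collapsed using the identity that for every m > 1 the m distinct m-th roots of unity sum to 0, e.g. 1 + exp(2*I*pi/3) + exp(-2*I*pi/3) = 0.)
Dimension check: dim(rho) = sum (mult * dim) = 0*1 + 3*1 + 1*1 = 4 = chi_rho(e) = 4.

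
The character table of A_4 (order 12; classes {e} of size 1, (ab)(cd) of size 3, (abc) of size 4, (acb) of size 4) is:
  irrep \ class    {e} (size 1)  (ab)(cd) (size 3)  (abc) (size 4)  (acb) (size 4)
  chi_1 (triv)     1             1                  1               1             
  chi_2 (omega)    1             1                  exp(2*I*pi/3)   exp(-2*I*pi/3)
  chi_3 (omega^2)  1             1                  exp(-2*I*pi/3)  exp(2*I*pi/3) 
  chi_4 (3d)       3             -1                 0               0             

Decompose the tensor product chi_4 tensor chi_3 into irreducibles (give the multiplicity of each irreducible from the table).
chi_4 tensor chi_3 = chi_4 (all other irreducibles have multiplicity 0).

Reasoning: The character of a tensor product is the pointwise product (chi_4 * chi_3)(C) = chi_4(C) * chi_3(C):
  {e}: (3)*(1), (ab)(cd): (-1)*(1), (abc): (0)*(exp(-2*I*pi/3)), (acb): (0)*(exp(2*I*pi/3))
so (chi_4 * chi_3) takes values
  {e} -> 3, (ab)(cd) -> -1, (abc) -> 0, (acb) -> 0.
Now take the inner product of this character with each irreducible chi from the table, <chi_4*chi_3, chi> = (1/12) sum_C |C| (chi_4*chi_3)(C) conj(chi(C)):
  <chi_4*chi_3, chi_1> = (1/12)[1*(3)*conj(1) + 3*(-1)*conj(1) + 4*(0)*conj(1) + 4*(0)*conj(1)]
      = (1/12)[(3) + (-3) + (0) + (0)] = 0/12 = 0
  <chi_4*chi_3, chi_2> = (1/12)[1*(3)*conj(1) + 3*(-1)*conj(1) + 4*(0)*conj(exp(2*I*pi/3)) + 4*(0)*conj(exp(-2*I*pi/3))]
      = (1/12)[(3) + (-3) + (0) + (0)] = 0/12 = 0
  <chi_4*chi_3, chi_3> = (1/12)[1*(3)*conj(1) + 3*(-1)*conj(1) + 4*(0)*conj(exp(-2*I*pi/3)) + 4*(0)*conj(exp(2*I*pi/3))]
      = (1/12)[(3) + (-3) + (0) + (0)] = 0/12 = 0
  <chi_4*chi_3, chi_4> = (1/12)[1*(3)*conj(3) + 3*(-1)*conj(-1) + 4*(0)*conj(0) + 4*(0)*conj(0)]
      = (1/12)[(9) + (3) + (0) + (0)] = 12/12 = 1
(Exp terms are combined using exp(i*s)*conj(exp(i*t)) = exp(i*(s-t)), and sums of them are collapsed using the identity that for every m > 1 the m distinct m-th roots of unity sum to 0, e.g. 1 + exp(2*I*pi/3) + exp(-2*I*pi/3) = 0.)
Hence the multiplicities are chi_4: 1. Dimension check: dim(chi_4)*dim(chi_3) = 3*1 = 3 and sum (mult * dim) = 1*3 = 3.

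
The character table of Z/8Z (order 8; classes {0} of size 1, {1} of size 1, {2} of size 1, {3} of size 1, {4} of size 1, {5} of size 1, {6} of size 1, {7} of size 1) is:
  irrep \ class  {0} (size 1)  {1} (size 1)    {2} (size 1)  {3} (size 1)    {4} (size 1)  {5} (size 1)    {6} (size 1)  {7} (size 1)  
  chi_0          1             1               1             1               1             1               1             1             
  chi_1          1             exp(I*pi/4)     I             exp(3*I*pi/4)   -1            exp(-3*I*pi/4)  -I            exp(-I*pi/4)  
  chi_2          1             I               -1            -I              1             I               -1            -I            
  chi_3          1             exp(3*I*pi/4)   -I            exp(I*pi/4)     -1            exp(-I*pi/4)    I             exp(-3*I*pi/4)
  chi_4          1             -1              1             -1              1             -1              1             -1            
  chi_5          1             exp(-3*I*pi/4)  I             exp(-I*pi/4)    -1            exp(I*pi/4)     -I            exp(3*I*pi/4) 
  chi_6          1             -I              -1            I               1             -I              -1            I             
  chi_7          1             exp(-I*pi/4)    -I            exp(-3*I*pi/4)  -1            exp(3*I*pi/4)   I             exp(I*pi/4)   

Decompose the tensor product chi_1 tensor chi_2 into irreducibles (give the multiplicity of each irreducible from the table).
chi_1 tensor chi_2 = chi_3 (all other irreducibles have multiplicity 0).

Proof sketch: The character of a tensor product is the pointwise product (chi_1 * chi_2)(C) = chi_1(C) * chi_2(C):
  {0}: (1)*(1), {1}: (exp(I*pi/4))*(I), {2}: (I)*(-1), {3}: (exp(3*I*pi/4))*(-I), {4}: (-1)*(1), {5}: (exp(-3*I*pi/4))*(I), {6}: (-I)*(-1), {7}: (exp(-I*pi/4))*(-I)
so (chi_1 * chi_2) takes values
  {0} -> 1, {1} -> exp(3*I*pi/4), {2} -> -I, {3} -> -exp(-3*I*pi/4), {4} -> -1, {5} -> exp(-I*pi/4), {6} -> I, {7} -> -exp(I*pi/4).
Now take the inner product of this character with each irreducible chi from the table, <chi_1*chi_2, chi> = (1/8) sum_C |C| (chi_1*chi_2)(C) conj(chi(C)):
  <chi_1*chi_2, chi_0> = (1/8)[1*(1)*conj(1) + 1*(exp(3*I*pi/4))*conj(1) + 1*(-I)*conj(1) + 1*(-exp(-3*I*pi/4))*conj(1) + 1*(-1)*conj(1) + 1*(exp(-I*pi/4))*conj(1) + 1*(I)*conj(1) + 1*(-exp(I*pi/4))*conj(1)]
      = (1/8)[(1) + (exp(3*I*pi/4)) + (-I) + (-exp(-3*I*pi/4)) + (-1) + (exp(-I*pi/4)) + (I) + (-exp(I*pi/4))] = 0/8 = 0
  <chi_1*chi_2, chi_1> = (1/8)[1*(1)*conj(1) + 1*(exp(3*I*pi/4))*conj(exp(I*pi/4)) + 1*(-I)*conj(I) + 1*(-exp(-3*I*pi/4))*conj(exp(3*I*pi/4)) + 1*(-1)*conj(-1) + 1*(exp(-I*pi/4))*conj(exp(-3*I*pi/4)) + 1*(I)*conj(-I) + 1*(-exp(I*pi/4))*conj(exp(-I*pi/4))]
      = (1/8)[(1) + (I) + (-1) + (-I) + (1) + (I) + (-1) + (-I)] = 0/8 = 0
  <chi_1*chi_2, chi_2> = (1/8)[1*(1)*conj(1) + 1*(exp(3*I*pi/4))*conj(I) + 1*(-I)*conj(-1) + 1*(-exp(-3*I*pi/4))*conj(-I) + 1*(-1)*conj(1) + 1*(exp(-I*pi/4))*conj(I) + 1*(I)*conj(-1) + 1*(-exp(I*pi/4))*conj(-I)]
      = (1/8)[(1) + (-exp(-3*I*pi/4)) + (I) + (-exp(-I*pi/4)) + (-1) + (-exp(I*pi/4)) + (-I) + (-exp(3*I*pi/4))] = 0/8 = 0
  <chi_1*chi_2, chi_3> = (1/8)[1*(1)*conj(1) + 1*(exp(3*I*pi/4))*conj(exp(3*I*pi/4)) + 1*(-I)*conj(-I) + 1*(-exp(-3*I*pi/4))*conj(exp(I*pi/4)) + 1*(-1)*conj(-1) + 1*(exp(-I*pi/4))*conj(exp(-I*pi/4)) + 1*(I)*conj(I) + 1*(-exp(I*pi/4))*conj(exp(-3*I*pi/4))]
      = (1/8)[(1) + (1) + (1) + (1) + (1) + (1) + (1) + (1)] = 8/8 = 1
  <chi_1*chi_2, chi_4> = (1/8)[1*(1)*conj(1) + 1*(exp(3*I*pi/4))*conj(-1) + 1*(-I)*conj(1) + 1*(-exp(-3*I*pi/4))*conj(-1) + 1*(-1)*conj(1) + 1*(exp(-I*pi/4))*conj(-1) + 1*(I)*conj(1) + 1*(-exp(I*pi/4))*conj(-1)]
      = (1/8)[(1) + (-exp(3*I*pi/4)) + (-I) + (exp(-3*I*pi/4)) + (-1) + (-exp(-I*pi/4)) + (I) + (exp(I*pi/4))] = 0/8 = 0
  <chi_1*chi_2, chi_5> = (1/8)[1*(1)*conj(1) + 1*(exp(3*I*pi/4))*conj(exp(-3*I*pi/4)) + 1*(-I)*conj(I) + 1*(-exp(-3*I*pi/4))*conj(exp(-I*pi/4)) + 1*(-1)*conj(-1) + 1*(exp(-I*pi/4))*conj(exp(I*pi/4)) + 1*(I)*conj(-I) + 1*(-exp(I*pi/4))*conj(exp(3*I*pi/4))]
      = (1/8)[(1) + (-I) + (-1) + (I) + (1) + (-I) + (-1) + (I)] = 0/8 = 0
  <chi_1*chi_2, chi_6> = (1/8)[1*(1)*conj(1) + 1*(exp(3*I*pi/4))*conj(-I) + 1*(-I)*conj(-1) + 1*(-exp(-3*I*pi/4))*conj(I) + 1*(-1)*conj(1) + 1*(exp(-I*pi/4))*conj(-I) + 1*(I)*conj(-1) + 1*(-exp(I*pi/4))*conj(I)]
      = (1/8)[(1) + (exp(-3*I*pi/4)) + (I) + (exp(-I*pi/4)) + (-1) + (exp(I*pi/4)) + (-I) + (exp(3*I*pi/4))] = 0/8 = 0
  <chi_1*chi_2, chi_7> = (1/8)[1*(1)*conj(1) + 1*(exp(3*I*pi/4))*conj(exp(-I*pi/4)) + 1*(-I)*conj(-I) + 1*(-exp(-3*I*pi/4))*conj(exp(-3*I*pi/4)) + 1*(-1)*conj(-1) + 1*(exp(-I*pi/4))*conj(exp(3*I*pi/4)) + 1*(I)*conj(I) + 1*(-exp(I*pi/4))*conj(exp(I*pi/4))]
      = (1/8)[(1) + (-1) + (1) + (-1) + (1) + (-1) + (1) + (-1)] = 0/8 = 0
(Exp terms are combined using exp(i*s)*conj(exp(i*t)) = exp(i*(s-t)), and sums of them are collapsed using the identity that for every m > 1 the m distinct m-th roots of unity sum to 0, e.g. 1 + exp(2*I*pi/3) + exp(-2*I*pi/3) = 0.)
Hence the multiplicities are chi_3: 1. Dimension check: dim(chi_1)*dim(chi_2) = 1*1 = 1 and sum (mult * dim) = 1*1 = 1.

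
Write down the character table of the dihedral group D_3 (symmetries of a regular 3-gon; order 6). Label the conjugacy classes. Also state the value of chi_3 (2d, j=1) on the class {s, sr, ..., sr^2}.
Conjugacy classes: {e} of size 1, {r^1, r^2} of size 2, {s, sr, ..., sr^2} of size 3.
Character table:
  irrep \ class              {e} (size 1)  {r^1, r^2} (size 2)  {s, sr, ..., sr^2} (size 3)
  chi_1 (triv)               1             1                    1                          
  chi_2 (sign: r->1, s->-1)  1             1                    -1                         
  chi_3 (2d, j=1)            2             -1                   0                          

Spot check: chi_3 (2d, j=1) on {s, sr, ..., sr^2} = 0.

Argument: D_3 has order 2*3 = 6 with 3 conjugacy classes, hence 3 irreducibles. Sum of squared dims 1 + 1 + 4 = 6 = |G|. Linear characters come from the abelianisation; the 2-dimensional irreps have character r^k -> 2*cos(2*pi*j*k/3), reflections -> 0.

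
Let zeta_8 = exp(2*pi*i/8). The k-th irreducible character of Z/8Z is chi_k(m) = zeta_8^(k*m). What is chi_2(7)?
chi_2(7) = zeta_8^14 = -I

Explanation: chi_2(7) = zeta_8^(2*7) = zeta_8^14. Since zeta_8^8 = 1, this equals zeta_8^6 = exp(2*pi*i*6/8) = -I.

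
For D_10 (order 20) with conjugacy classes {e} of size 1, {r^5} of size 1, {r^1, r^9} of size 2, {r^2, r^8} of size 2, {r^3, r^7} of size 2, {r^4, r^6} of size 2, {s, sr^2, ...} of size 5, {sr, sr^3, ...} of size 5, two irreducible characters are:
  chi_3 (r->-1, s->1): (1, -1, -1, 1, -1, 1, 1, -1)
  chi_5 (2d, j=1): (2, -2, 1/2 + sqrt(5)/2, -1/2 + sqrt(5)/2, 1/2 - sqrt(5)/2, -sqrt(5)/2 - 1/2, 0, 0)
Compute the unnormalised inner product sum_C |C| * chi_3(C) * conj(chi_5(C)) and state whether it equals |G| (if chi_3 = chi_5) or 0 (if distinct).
Sum = 0; so <chi_3, chi_5> = 0 (distinct irreducibles are orthogonal).

Argument: Compute term by term over conjugacy classes (|C| * chi_3(C) * conj(chi_5(C))):
  1*(1)*conj(2) + 1*(-1)*conj(-2) + 2*(-1)*conj(1/2 + sqrt(5)/2) + 2*(1)*conj(-1/2 + sqrt(5)/2) + 2*(-1)*conj(1/2 - sqrt(5)/2) + 2*(1)*conj(-sqrt(5)/2 - 1/2) + 5*(1)*conj(0) + 5*(-1)*conj(0)
  = (2) + (2) + (-sqrt(5) - 1) + (-1 + sqrt(5)) + (-1 + sqrt(5)) + (-sqrt(5) - 1) + (0) + (0)
  = 0.
Dividing by |G| = 20 gives 0/20 = 0, matching the row-orthogonality relation <chi_3, chi_5> = [chi_3 = chi_5].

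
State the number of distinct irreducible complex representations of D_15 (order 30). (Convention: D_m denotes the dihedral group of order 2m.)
9

Derivation: The number of irreducible complex representations of a finite group equals its number of conjugacy classes. D_15 has 9 conjugacy classes ((n+3)/2 for n odd), so D_15 (order 30) has exactly 9 irreducible complex representations.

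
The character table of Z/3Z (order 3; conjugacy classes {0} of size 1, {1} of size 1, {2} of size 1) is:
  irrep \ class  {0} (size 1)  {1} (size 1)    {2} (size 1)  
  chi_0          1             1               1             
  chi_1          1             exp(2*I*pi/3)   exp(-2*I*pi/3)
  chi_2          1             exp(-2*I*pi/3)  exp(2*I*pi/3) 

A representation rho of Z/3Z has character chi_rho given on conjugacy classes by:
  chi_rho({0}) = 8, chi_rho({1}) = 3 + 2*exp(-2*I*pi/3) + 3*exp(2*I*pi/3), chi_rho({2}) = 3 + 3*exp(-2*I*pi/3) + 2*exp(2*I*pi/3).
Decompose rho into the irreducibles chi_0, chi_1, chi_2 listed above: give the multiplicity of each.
Multiplicities: chi_0: 3, chi_1: 3, chi_2: 2.

Explanation: Use <chi_rho, chi> = (1/|G|) sum_C |C| * chi_rho(C) * conj(chi(C)) with |G| = 3 for each irreducible chi in the table:
  <chi_rho, chi_0> = (1/3)[1*(8)*conj(1) + 1*(3 + 2*exp(-2*I*pi/3) + 3*exp(2*I*pi/3))*conj(1) + 1*(3 + 3*exp(-2*I*pi/3) + 2*exp(2*I*pi/3))*conj(1)]
      = (1/3)[(8) + (3 + 2*exp(-2*I*pi/3) + 3*exp(2*I*pi/3)) + (3 + 3*exp(-2*I*pi/3) + 2*exp(2*I*pi/3))] = 9/3 = 3
  <chi_rho, chi_1> = (1/3)[1*(8)*conj(1) + 1*(3 + 2*exp(-2*I*pi/3) + 3*exp(2*I*pi/3))*conj(exp(2*I*pi/3)) + 1*(3 + 3*exp(-2*I*pi/3) + 2*exp(2*I*pi/3))*conj(exp(-2*I*pi/3))]
      = (1/3)[(8) + (3 + 3*exp(-2*I*pi/3) + 2*exp(2*I*pi/3)) + (3 + 2*exp(-2*I*pi/3) + 3*exp(2*I*pi/3))] = 9/3 = 3
  <chi_rho, chi_2> = (1/3)[1*(8)*conj(1) + 1*(3 + 2*exp(-2*I*pi/3) + 3*exp(2*I*pi/3))*conj(exp(-2*I*pi/3)) + 1*(3 + 3*exp(-2*I*pi/3) + 2*exp(2*I*pi/3))*conj(exp(2*I*pi/3))]
      = (1/3)[(8) + (-1) + (-1)] = 6/3 = 2
(Exp terms are combined using exp(i*s)*conj(exp(i*t)) = exp(i*(s-t)), and sums of them are collapsed using the identity that for every m > 1 the m distinct m-th roots of unity sum to 0, e.g. 1 + exp(2*I*pi/3) + exp(-2*I*pi/3) = 0.)
Dimension check: dim(rho) = sum (mult * dim) = 3*1 + 3*1 + 2*1 = 8 = chi_rho(e) = 8.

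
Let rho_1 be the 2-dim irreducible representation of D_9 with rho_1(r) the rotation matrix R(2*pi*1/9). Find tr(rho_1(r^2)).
chi_{rho_1}(r^2) = 2*cos(2*pi*1*2/9) = 2*cos(4*pi/9)

Working: rho_1(r^2) is rotation by angle 2*pi*1*2/9, whose trace is 2*cos(2*pi*1*2/9) = 2*cos(4*pi/9).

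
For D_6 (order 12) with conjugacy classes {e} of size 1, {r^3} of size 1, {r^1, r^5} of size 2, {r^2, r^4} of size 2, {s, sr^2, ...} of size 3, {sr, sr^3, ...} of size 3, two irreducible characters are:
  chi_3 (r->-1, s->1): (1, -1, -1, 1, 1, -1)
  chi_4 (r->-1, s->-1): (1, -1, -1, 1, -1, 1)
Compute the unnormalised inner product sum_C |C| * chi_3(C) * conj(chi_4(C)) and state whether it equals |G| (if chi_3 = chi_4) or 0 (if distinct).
Sum = 0; so <chi_3, chi_4> = 0 (distinct irreducibles are orthogonal).

Justification: Compute term by term over conjugacy classes (|C| * chi_3(C) * conj(chi_4(C))):
  1*(1)*conj(1) + 1*(-1)*conj(-1) + 2*(-1)*conj(-1) + 2*(1)*conj(1) + 3*(1)*conj(-1) + 3*(-1)*conj(1)
  = (1) + (1) + (2) + (2) + (-3) + (-3)
  = 0.
Dividing by |G| = 12 gives 0/12 = 0, matching the row-orthogonality relation <chi_3, chi_4> = [chi_3 = chi_4].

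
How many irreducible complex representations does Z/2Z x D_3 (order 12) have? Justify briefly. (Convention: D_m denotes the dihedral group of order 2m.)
6

Solution. The number of irreducible complex representations of a finite group equals its number of conjugacy classes. For a direct product, #classes(G x H) = #classes(G) * #classes(H). Z/2Z has 2 classes (abelian), D_3 has 3 classes, so 2 * 3 = 6, so Z/2Z x D_3 (order 12) has exactly 6 irreducible complex representations.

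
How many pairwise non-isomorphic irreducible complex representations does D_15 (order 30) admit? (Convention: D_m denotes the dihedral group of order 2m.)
9

Explanation: The number of irreducible complex representations of a finite group equals its number of conjugacy classes. D_15 has 9 conjugacy classes ((n+3)/2 for n odd), so D_15 (order 30) has exactly 9 irreducible complex representations.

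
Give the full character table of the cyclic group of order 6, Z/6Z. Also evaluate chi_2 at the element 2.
Character table of Z/6Z (irreps indexed chi_0,...,chi_5 with chi_k(m) = zeta_6^(k*m), zeta_6 = exp(2*pi*i/6)):
  irrep \ class  {0} (size 1)  {1} (size 1)    {2} (size 1)    {3} (size 1)  {4} (size 1)    {5} (size 1)  
  chi_0          1             1               1               1             1               1             
  chi_1          1             exp(I*pi/3)     exp(2*I*pi/3)   -1            exp(-2*I*pi/3)  exp(-I*pi/3)  
  chi_2          1             exp(2*I*pi/3)   exp(-2*I*pi/3)  1             exp(2*I*pi/3)   exp(-2*I*pi/3)
  chi_3          1             -1              1               -1            1               -1            
  chi_4          1             exp(-2*I*pi/3)  exp(2*I*pi/3)   1             exp(-2*I*pi/3)  exp(2*I*pi/3) 
  chi_5          1             exp(-I*pi/3)    exp(-2*I*pi/3)  -1            exp(2*I*pi/3)   exp(I*pi/3)   

Spot check: chi_2(2) = zeta_6^(2*2) = zeta_6^4 = exp(-2*I*pi/3).

Solution. Z/6Z is abelian, so all 6 irreducible complex representations are 1-dimensional. They are given by chi_k(m) = zeta_6^(k*m) for k = 0,...,5. Row orthogonality: sum_m chi_k(m) conj(chi_l(m)) = 6 * [k = l].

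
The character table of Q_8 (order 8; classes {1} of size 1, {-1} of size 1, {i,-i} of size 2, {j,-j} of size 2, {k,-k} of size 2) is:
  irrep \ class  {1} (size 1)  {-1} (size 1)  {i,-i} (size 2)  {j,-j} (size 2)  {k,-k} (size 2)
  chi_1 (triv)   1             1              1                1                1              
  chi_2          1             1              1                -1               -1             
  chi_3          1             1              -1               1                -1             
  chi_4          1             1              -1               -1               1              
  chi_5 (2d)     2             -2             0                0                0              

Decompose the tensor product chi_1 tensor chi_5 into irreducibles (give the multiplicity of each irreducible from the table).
chi_1 tensor chi_5 = chi_5 (all other irreducibles have multiplicity 0).

Explanation: The character of a tensor product is the pointwise product (chi_1 * chi_5)(C) = chi_1(C) * chi_5(C):
  {1}: (1)*(2), {-1}: (1)*(-2), {i,-i}: (1)*(0), {j,-j}: (1)*(0), {k,-k}: (1)*(0)
so (chi_1 * chi_5) takes values
  {1} -> 2, {-1} -> -2, {i,-i} -> 0, {j,-j} -> 0, {k,-k} -> 0.
Now take the inner product of this character with each irreducible chi from the table, <chi_1*chi_5, chi> = (1/8) sum_C |C| (chi_1*chi_5)(C) conj(chi(C)):
  <chi_1*chi_5, chi_1> = (1/8)[1*(2)*conj(1) + 1*(-2)*conj(1) + 2*(0)*conj(1) + 2*(0)*conj(1) + 2*(0)*conj(1)]
      = (1/8)[(2) + (-2) + (0) + (0) + (0)] = 0/8 = 0
  <chi_1*chi_5, chi_2> = (1/8)[1*(2)*conj(1) + 1*(-2)*conj(1) + 2*(0)*conj(1) + 2*(0)*conj(-1) + 2*(0)*conj(-1)]
      = (1/8)[(2) + (-2) + (0) + (0) + (0)] = 0/8 = 0
  <chi_1*chi_5, chi_3> = (1/8)[1*(2)*conj(1) + 1*(-2)*conj(1) + 2*(0)*conj(-1) + 2*(0)*conj(1) + 2*(0)*conj(-1)]
      = (1/8)[(2) + (-2) + (0) + (0) + (0)] = 0/8 = 0
  <chi_1*chi_5, chi_4> = (1/8)[1*(2)*conj(1) + 1*(-2)*conj(1) + 2*(0)*conj(-1) + 2*(0)*conj(-1) + 2*(0)*conj(1)]
      = (1/8)[(2) + (-2) + (0) + (0) + (0)] = 0/8 = 0
  <chi_1*chi_5, chi_5> = (1/8)[1*(2)*conj(2) + 1*(-2)*conj(-2) + 2*(0)*conj(0) + 2*(0)*conj(0) + 2*(0)*conj(0)]
      = (1/8)[(4) + (4) + (0) + (0) + (0)] = 8/8 = 1
Hence the multiplicities are chi_5: 1. Dimension check: dim(chi_1)*dim(chi_5) = 1*2 = 2 and sum (mult * dim) = 1*2 = 2.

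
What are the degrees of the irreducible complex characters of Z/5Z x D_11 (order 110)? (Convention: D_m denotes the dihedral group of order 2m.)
Dimensions: 1, 1, 1, 1, 1, 1, 1, 1, 1, 1, 2, 2, 2, 2, 2, 2, 2, 2, 2, 2, 2, 2, 2, 2, 2, 2, 2, 2, 2, 2, 2, 2, 2, 2, 2

Proof sketch: There are 35 irreducibles (= number of conjugacy classes). Their dimensions d_i satisfy sum d_i^2 = |G| = 110: 1 + 1 + 1 + 1 + 1 + 1 + 1 + 1 + 1 + 1 + 4 + 4 + 4 + 4 + 4 + 4 + 4 + 4 + 4 + 4 + 4 + 4 + 4 + 4 + 4 + 4 + 4 + 4 + 4 + 4 + 4 + 4 + 4 + 4 + 4 = 110. (For the product with Z/5Z: each of the 5 1-dim characters of Z/5Z tensors with each irrep of D_11, giving 5 copies of each D_11-dimension.)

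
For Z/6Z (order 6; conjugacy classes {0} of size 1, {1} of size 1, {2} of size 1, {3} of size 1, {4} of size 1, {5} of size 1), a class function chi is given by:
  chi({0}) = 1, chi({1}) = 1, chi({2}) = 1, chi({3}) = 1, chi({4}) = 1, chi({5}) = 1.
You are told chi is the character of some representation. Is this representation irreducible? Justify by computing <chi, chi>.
Irreducible: <chi, chi> = 1.

Justification: <chi, chi> = (1/|G|) sum_C |C| * |chi(C)|^2 = (1/6)[1*|1|^2 + 1*|1|^2 + 1*|1|^2 + 1*|1|^2 + 1*|1|^2 + 1*|1|^2]
  = (1/6)[(1) + (1) + (1) + (1) + (1) + (1)] = 6/6 = 1.
(Exp terms are combined using exp(i*s)*conj(exp(i*t)) = exp(i*(s-t)), and sums of them are collapsed using the identity that for every m > 1 the m distinct m-th roots of unity sum to 0, e.g. 1 + exp(2*I*pi/3) + exp(-2*I*pi/3) = 0.)
A character is irreducible iff <chi, chi> = 1, so this representation is irreducible.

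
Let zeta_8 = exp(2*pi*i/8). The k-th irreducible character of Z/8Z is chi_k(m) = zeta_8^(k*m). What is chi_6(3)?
chi_6(3) = zeta_8^18 = I

Reasoning: chi_6(3) = zeta_8^(6*3) = zeta_8^18. Since zeta_8^8 = 1, this equals zeta_8^2 = exp(2*pi*i*2/8) = I.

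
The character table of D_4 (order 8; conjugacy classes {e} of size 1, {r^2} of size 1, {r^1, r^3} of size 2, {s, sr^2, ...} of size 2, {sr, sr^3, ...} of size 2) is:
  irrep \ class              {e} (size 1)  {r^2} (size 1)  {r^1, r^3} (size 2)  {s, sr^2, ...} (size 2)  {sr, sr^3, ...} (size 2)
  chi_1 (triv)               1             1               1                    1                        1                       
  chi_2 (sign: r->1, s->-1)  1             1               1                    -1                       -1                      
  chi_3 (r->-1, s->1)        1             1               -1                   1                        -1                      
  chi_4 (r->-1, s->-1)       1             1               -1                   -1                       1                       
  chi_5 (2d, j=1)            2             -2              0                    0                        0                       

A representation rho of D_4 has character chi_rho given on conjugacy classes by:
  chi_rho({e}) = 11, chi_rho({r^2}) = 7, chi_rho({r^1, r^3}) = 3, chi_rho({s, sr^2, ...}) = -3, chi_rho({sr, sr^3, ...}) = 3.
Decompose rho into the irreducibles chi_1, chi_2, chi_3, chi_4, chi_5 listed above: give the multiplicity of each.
Multiplicities: chi_1: 3, chi_2: 3, chi_3: 0, chi_4: 3, chi_5: 1.

Details: Use <chi_rho, chi> = (1/|G|) sum_C |C| * chi_rho(C) * conj(chi(C)) with |G| = 8 for each irreducible chi in the table:
  <chi_rho, chi_1> = (1/8)[1*(11)*conj(1) + 1*(7)*conj(1) + 2*(3)*conj(1) + 2*(-3)*conj(1) + 2*(3)*conj(1)]
      = (1/8)[(11) + (7) + (6) + (-6) + (6)] = 24/8 = 3
  <chi_rho, chi_2> = (1/8)[1*(11)*conj(1) + 1*(7)*conj(1) + 2*(3)*conj(1) + 2*(-3)*conj(-1) + 2*(3)*conj(-1)]
      = (1/8)[(11) + (7) + (6) + (6) + (-6)] = 24/8 = 3
  <chi_rho, chi_3> = (1/8)[1*(11)*conj(1) + 1*(7)*conj(1) + 2*(3)*conj(-1) + 2*(-3)*conj(1) + 2*(3)*conj(-1)]
      = (1/8)[(11) + (7) + (-6) + (-6) + (-6)] = 0/8 = 0
  <chi_rho, chi_4> = (1/8)[1*(11)*conj(1) + 1*(7)*conj(1) + 2*(3)*conj(-1) + 2*(-3)*conj(-1) + 2*(3)*conj(1)]
      = (1/8)[(11) + (7) + (-6) + (6) + (6)] = 24/8 = 3
  <chi_rho, chi_5> = (1/8)[1*(11)*conj(2) + 1*(7)*conj(-2) + 2*(3)*conj(0) + 2*(-3)*conj(0) + 2*(3)*conj(0)]
      = (1/8)[(22) + (-14) + (0) + (0) + (0)] = 8/8 = 1
Dimension check: dim(rho) = sum (mult * dim) = 3*1 + 3*1 + 0*1 + 3*1 + 1*2 = 11 = chi_rho(e) = 11.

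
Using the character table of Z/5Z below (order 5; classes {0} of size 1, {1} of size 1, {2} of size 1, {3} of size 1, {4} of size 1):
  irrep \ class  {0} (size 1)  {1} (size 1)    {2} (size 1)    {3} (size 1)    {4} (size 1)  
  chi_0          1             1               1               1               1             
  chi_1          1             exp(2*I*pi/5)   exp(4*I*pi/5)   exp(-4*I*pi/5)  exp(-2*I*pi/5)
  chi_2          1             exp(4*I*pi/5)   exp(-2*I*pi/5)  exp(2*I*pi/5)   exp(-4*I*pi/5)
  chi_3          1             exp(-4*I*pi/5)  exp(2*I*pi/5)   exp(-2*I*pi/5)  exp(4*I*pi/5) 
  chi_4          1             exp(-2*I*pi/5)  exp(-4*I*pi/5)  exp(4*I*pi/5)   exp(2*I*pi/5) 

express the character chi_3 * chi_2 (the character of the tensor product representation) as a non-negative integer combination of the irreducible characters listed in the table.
chi_3 tensor chi_2 = chi_0 (all other irreducibles have multiplicity 0).

Solution. The character of a tensor product is the pointwise product (chi_3 * chi_2)(C) = chi_3(C) * chi_2(C):
  {0}: (1)*(1), {1}: (exp(-4*I*pi/5))*(exp(4*I*pi/5)), {2}: (exp(2*I*pi/5))*(exp(-2*I*pi/5)), {3}: (exp(-2*I*pi/5))*(exp(2*I*pi/5)), {4}: (exp(4*I*pi/5))*(exp(-4*I*pi/5))
so (chi_3 * chi_2) takes values
  {0} -> 1, {1} -> 1, {2} -> 1, {3} -> 1, {4} -> 1.
Now take the inner product of this character with each irreducible chi from the table, <chi_3*chi_2, chi> = (1/5) sum_C |C| (chi_3*chi_2)(C) conj(chi(C)):
  <chi_3*chi_2, chi_0> = (1/5)[1*(1)*conj(1) + 1*(1)*conj(1) + 1*(1)*conj(1) + 1*(1)*conj(1) + 1*(1)*conj(1)]
      = (1/5)[(1) + (1) + (1) + (1) + (1)] = 5/5 = 1
  <chi_3*chi_2, chi_1> = (1/5)[1*(1)*conj(1) + 1*(1)*conj(exp(2*I*pi/5)) + 1*(1)*conj(exp(4*I*pi/5)) + 1*(1)*conj(exp(-4*I*pi/5)) + 1*(1)*conj(exp(-2*I*pi/5))]
      = (1/5)[(1) + (exp(-2*I*pi/5)) + (exp(-4*I*pi/5)) + (exp(4*I*pi/5)) + (exp(2*I*pi/5))] = 0/5 = 0
  <chi_3*chi_2, chi_2> = (1/5)[1*(1)*conj(1) + 1*(1)*conj(exp(4*I*pi/5)) + 1*(1)*conj(exp(-2*I*pi/5)) + 1*(1)*conj(exp(2*I*pi/5)) + 1*(1)*conj(exp(-4*I*pi/5))]
      = (1/5)[(1) + (exp(-4*I*pi/5)) + (exp(2*I*pi/5)) + (exp(-2*I*pi/5)) + (exp(4*I*pi/5))] = 0/5 = 0
  <chi_3*chi_2, chi_3> = (1/5)[1*(1)*conj(1) + 1*(1)*conj(exp(-4*I*pi/5)) + 1*(1)*conj(exp(2*I*pi/5)) + 1*(1)*conj(exp(-2*I*pi/5)) + 1*(1)*conj(exp(4*I*pi/5))]
      = (1/5)[(1) + (exp(4*I*pi/5)) + (exp(-2*I*pi/5)) + (exp(2*I*pi/5)) + (exp(-4*I*pi/5))] = 0/5 = 0
  <chi_3*chi_2, chi_4> = (1/5)[1*(1)*conj(1) + 1*(1)*conj(exp(-2*I*pi/5)) + 1*(1)*conj(exp(-4*I*pi/5)) + 1*(1)*conj(exp(4*I*pi/5)) + 1*(1)*conj(exp(2*I*pi/5))]
      = (1/5)[(1) + (exp(2*I*pi/5)) + (exp(4*I*pi/5)) + (exp(-4*I*pi/5)) + (exp(-2*I*pi/5))] = 0/5 = 0
(Exp terms are combined using exp(i*s)*conj(exp(i*t)) = exp(i*(s-t)), and sums of them are collapsed using the identity that for every m > 1 the m distinct m-th roots of unity sum to 0, e.g. 1 + exp(2*I*pi/3) + exp(-2*I*pi/3) = 0.)
Hence the multiplicities are chi_0: 1. Dimension check: dim(chi_3)*dim(chi_2) = 1*1 = 1 and sum (mult * dim) = 1*1 = 1.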